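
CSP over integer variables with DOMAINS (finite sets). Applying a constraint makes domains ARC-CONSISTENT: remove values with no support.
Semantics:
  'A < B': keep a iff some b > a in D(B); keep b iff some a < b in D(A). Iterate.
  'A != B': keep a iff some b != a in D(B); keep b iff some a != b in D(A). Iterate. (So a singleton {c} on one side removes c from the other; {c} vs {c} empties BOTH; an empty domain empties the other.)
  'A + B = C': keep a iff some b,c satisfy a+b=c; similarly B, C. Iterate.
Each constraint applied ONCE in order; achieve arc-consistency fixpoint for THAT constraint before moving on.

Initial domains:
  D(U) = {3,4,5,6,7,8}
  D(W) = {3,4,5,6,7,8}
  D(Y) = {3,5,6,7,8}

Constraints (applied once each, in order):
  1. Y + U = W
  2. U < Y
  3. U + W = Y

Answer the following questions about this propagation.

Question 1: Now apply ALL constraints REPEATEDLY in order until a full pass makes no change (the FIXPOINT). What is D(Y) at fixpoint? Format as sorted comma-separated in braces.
pass 0 (initial): D(Y)={3,5,6,7,8}
pass 1: U {3,4,5,6,7,8}->{}; W {3,4,5,6,7,8}->{}; Y {3,5,6,7,8}->{}
pass 2: no change
Fixpoint after 2 passes: D(Y) = {}

Answer: {}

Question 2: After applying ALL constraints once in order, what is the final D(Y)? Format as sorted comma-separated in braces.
Constraint 1 (Y + U = W) on D(Y)={3,5,6,7,8} D(U)={3,4,5,6,7,8} D(W)={3,4,5,6,7,8}: Y {3,5,6,7,8}->{3,5}; U {3,4,5,6,7,8}->{3,4,5}; W {3,4,5,6,7,8}->{6,7,8}
Constraint 2 (U < Y) on D(U)={3,4,5} D(Y)={3,5}: U {3,4,5}->{3,4}; Y {3,5}->{5}
Constraint 3 (U + W = Y) on D(U)={3,4} D(W)={6,7,8} D(Y)={5}: U {3,4}->{}; W {6,7,8}->{}; Y {5}->{}
So after all 3 constraints: D(Y) = {}

Answer: {}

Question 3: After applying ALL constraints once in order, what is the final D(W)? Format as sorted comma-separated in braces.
Answer: {}

Derivation:
Constraint 1 (Y + U = W) on D(Y)={3,5,6,7,8} D(U)={3,4,5,6,7,8} D(W)={3,4,5,6,7,8}: Y {3,5,6,7,8}->{3,5}; U {3,4,5,6,7,8}->{3,4,5}; W {3,4,5,6,7,8}->{6,7,8}
Constraint 2 (U < Y) on D(U)={3,4,5} D(Y)={3,5}: U {3,4,5}->{3,4}; Y {3,5}->{5}
Constraint 3 (U + W = Y) on D(U)={3,4} D(W)={6,7,8} D(Y)={5}: U {3,4}->{}; W {6,7,8}->{}; Y {5}->{}
So after all 3 constraints: D(W) = {}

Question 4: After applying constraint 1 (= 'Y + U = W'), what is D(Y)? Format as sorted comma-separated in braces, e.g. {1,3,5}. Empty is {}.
Answer: {3,5}

Derivation:
Constraint 1 (Y + U = W) on D(Y)={3,5,6,7,8} D(U)={3,4,5,6,7,8} D(W)={3,4,5,6,7,8}: Y {3,5,6,7,8}->{3,5}; U {3,4,5,6,7,8}->{3,4,5}; W {3,4,5,6,7,8}->{6,7,8}
So after constraint 1: D(Y) = {3,5}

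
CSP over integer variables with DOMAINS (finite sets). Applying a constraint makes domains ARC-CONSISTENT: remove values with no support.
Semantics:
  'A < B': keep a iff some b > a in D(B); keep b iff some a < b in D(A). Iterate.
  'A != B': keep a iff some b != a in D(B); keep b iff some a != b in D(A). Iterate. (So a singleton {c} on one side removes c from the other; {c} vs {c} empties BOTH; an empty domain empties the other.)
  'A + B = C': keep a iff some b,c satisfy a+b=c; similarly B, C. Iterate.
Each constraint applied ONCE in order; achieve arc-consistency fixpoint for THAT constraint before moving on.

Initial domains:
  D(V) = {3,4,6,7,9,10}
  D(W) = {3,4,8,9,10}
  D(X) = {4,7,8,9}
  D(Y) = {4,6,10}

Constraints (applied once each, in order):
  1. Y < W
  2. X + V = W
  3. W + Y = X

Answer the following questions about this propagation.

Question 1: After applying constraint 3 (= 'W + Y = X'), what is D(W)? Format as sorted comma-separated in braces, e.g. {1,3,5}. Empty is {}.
Answer: {}

Derivation:
Constraint 1 (Y < W) on D(Y)={4,6,10} D(W)={3,4,8,9,10}: Y {4,6,10}->{4,6}; W {3,4,8,9,10}->{8,9,10}
Constraint 2 (X + V = W) on D(X)={4,7,8,9} D(V)={3,4,6,7,9,10} D(W)={8,9,10}: X {4,7,8,9}->{4,7}; V {3,4,6,7,9,10}->{3,4,6}; W {8,9,10}->{8,10}
Constraint 3 (W + Y = X) on D(W)={8,10} D(Y)={4,6} D(X)={4,7}: W {8,10}->{}; Y {4,6}->{}; X {4,7}->{}
So after constraint 3: D(W) = {}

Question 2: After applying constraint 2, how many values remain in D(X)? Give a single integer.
Answer: 2

Derivation:
Constraint 1 (Y < W) on D(Y)={4,6,10} D(W)={3,4,8,9,10}: Y {4,6,10}->{4,6}; W {3,4,8,9,10}->{8,9,10}
Constraint 2 (X + V = W) on D(X)={4,7,8,9} D(V)={3,4,6,7,9,10} D(W)={8,9,10}: X {4,7,8,9}->{4,7}; V {3,4,6,7,9,10}->{3,4,6}; W {8,9,10}->{8,10}
So after constraint 2: D(X)={4,7}, size = 2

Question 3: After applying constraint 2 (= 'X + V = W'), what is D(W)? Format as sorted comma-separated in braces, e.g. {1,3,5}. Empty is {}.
Answer: {8,10}

Derivation:
Constraint 1 (Y < W) on D(Y)={4,6,10} D(W)={3,4,8,9,10}: Y {4,6,10}->{4,6}; W {3,4,8,9,10}->{8,9,10}
Constraint 2 (X + V = W) on D(X)={4,7,8,9} D(V)={3,4,6,7,9,10} D(W)={8,9,10}: X {4,7,8,9}->{4,7}; V {3,4,6,7,9,10}->{3,4,6}; W {8,9,10}->{8,10}
So after constraint 2: D(W) = {8,10}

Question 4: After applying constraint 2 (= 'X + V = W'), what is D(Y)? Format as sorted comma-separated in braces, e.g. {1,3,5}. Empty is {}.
Constraint 1 (Y < W) on D(Y)={4,6,10} D(W)={3,4,8,9,10}: Y {4,6,10}->{4,6}; W {3,4,8,9,10}->{8,9,10}
Constraint 2 (X + V = W) on D(X)={4,7,8,9} D(V)={3,4,6,7,9,10} D(W)={8,9,10}: X {4,7,8,9}->{4,7}; V {3,4,6,7,9,10}->{3,4,6}; W {8,9,10}->{8,10}
So after constraint 2: D(Y) = {4,6}

Answer: {4,6}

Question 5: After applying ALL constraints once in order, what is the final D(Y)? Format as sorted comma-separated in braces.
Constraint 1 (Y < W) on D(Y)={4,6,10} D(W)={3,4,8,9,10}: Y {4,6,10}->{4,6}; W {3,4,8,9,10}->{8,9,10}
Constraint 2 (X + V = W) on D(X)={4,7,8,9} D(V)={3,4,6,7,9,10} D(W)={8,9,10}: X {4,7,8,9}->{4,7}; V {3,4,6,7,9,10}->{3,4,6}; W {8,9,10}->{8,10}
Constraint 3 (W + Y = X) on D(W)={8,10} D(Y)={4,6} D(X)={4,7}: W {8,10}->{}; Y {4,6}->{}; X {4,7}->{}
So after all 3 constraints: D(Y) = {}

Answer: {}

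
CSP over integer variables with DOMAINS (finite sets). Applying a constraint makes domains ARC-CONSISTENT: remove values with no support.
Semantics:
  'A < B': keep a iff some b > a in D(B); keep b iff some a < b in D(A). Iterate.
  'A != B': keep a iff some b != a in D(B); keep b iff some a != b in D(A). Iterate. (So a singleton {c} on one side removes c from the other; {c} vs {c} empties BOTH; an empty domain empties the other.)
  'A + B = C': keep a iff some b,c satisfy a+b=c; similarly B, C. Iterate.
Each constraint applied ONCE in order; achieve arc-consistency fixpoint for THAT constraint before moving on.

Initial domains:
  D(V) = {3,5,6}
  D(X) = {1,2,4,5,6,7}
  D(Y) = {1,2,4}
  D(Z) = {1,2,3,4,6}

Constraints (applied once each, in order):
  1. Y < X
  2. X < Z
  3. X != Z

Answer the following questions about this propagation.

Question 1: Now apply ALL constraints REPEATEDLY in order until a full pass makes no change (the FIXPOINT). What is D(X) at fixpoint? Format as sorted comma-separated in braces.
Answer: {2,4,5}

Derivation:
pass 0 (initial): D(X)={1,2,4,5,6,7}
pass 1: X {1,2,4,5,6,7}->{2,4,5}; Z {1,2,3,4,6}->{3,4,6}
pass 2: no change
Fixpoint after 2 passes: D(X) = {2,4,5}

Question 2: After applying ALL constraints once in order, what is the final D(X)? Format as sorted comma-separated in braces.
Answer: {2,4,5}

Derivation:
Constraint 1 (Y < X) on D(Y)={1,2,4} D(X)={1,2,4,5,6,7}: X {1,2,4,5,6,7}->{2,4,5,6,7}
Constraint 2 (X < Z) on D(X)={2,4,5,6,7} D(Z)={1,2,3,4,6}: X {2,4,5,6,7}->{2,4,5}; Z {1,2,3,4,6}->{3,4,6}
Constraint 3 (X != Z) on D(X)={2,4,5} D(Z)={3,4,6}: no change
So after all 3 constraints: D(X) = {2,4,5}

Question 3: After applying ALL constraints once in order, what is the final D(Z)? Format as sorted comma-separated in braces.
Answer: {3,4,6}

Derivation:
Constraint 1 (Y < X) on D(Y)={1,2,4} D(X)={1,2,4,5,6,7}: X {1,2,4,5,6,7}->{2,4,5,6,7}
Constraint 2 (X < Z) on D(X)={2,4,5,6,7} D(Z)={1,2,3,4,6}: X {2,4,5,6,7}->{2,4,5}; Z {1,2,3,4,6}->{3,4,6}
Constraint 3 (X != Z) on D(X)={2,4,5} D(Z)={3,4,6}: no change
So after all 3 constraints: D(Z) = {3,4,6}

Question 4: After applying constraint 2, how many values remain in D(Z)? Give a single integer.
Constraint 1 (Y < X) on D(Y)={1,2,4} D(X)={1,2,4,5,6,7}: X {1,2,4,5,6,7}->{2,4,5,6,7}
Constraint 2 (X < Z) on D(X)={2,4,5,6,7} D(Z)={1,2,3,4,6}: X {2,4,5,6,7}->{2,4,5}; Z {1,2,3,4,6}->{3,4,6}
So after constraint 2: D(Z)={3,4,6}, size = 3

Answer: 3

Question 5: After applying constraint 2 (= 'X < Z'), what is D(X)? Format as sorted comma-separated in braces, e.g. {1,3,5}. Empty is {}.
Constraint 1 (Y < X) on D(Y)={1,2,4} D(X)={1,2,4,5,6,7}: X {1,2,4,5,6,7}->{2,4,5,6,7}
Constraint 2 (X < Z) on D(X)={2,4,5,6,7} D(Z)={1,2,3,4,6}: X {2,4,5,6,7}->{2,4,5}; Z {1,2,3,4,6}->{3,4,6}
So after constraint 2: D(X) = {2,4,5}

Answer: {2,4,5}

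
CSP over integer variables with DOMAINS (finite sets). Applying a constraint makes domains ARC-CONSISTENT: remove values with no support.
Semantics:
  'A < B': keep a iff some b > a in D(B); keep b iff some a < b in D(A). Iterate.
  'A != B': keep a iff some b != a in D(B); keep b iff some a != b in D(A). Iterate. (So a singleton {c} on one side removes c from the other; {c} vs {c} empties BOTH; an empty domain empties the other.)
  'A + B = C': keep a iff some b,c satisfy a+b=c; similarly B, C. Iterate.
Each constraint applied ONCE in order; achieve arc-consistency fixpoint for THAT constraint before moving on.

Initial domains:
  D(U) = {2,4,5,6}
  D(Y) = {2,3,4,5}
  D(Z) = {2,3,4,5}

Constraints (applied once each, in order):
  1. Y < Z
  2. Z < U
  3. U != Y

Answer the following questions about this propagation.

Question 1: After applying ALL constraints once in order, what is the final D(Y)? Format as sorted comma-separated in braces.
Constraint 1 (Y < Z) on D(Y)={2,3,4,5} D(Z)={2,3,4,5}: Y {2,3,4,5}->{2,3,4}; Z {2,3,4,5}->{3,4,5}
Constraint 2 (Z < U) on D(Z)={3,4,5} D(U)={2,4,5,6}: U {2,4,5,6}->{4,5,6}
Constraint 3 (U != Y) on D(U)={4,5,6} D(Y)={2,3,4}: no change
So after all 3 constraints: D(Y) = {2,3,4}

Answer: {2,3,4}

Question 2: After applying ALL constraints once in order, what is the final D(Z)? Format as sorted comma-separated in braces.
Answer: {3,4,5}

Derivation:
Constraint 1 (Y < Z) on D(Y)={2,3,4,5} D(Z)={2,3,4,5}: Y {2,3,4,5}->{2,3,4}; Z {2,3,4,5}->{3,4,5}
Constraint 2 (Z < U) on D(Z)={3,4,5} D(U)={2,4,5,6}: U {2,4,5,6}->{4,5,6}
Constraint 3 (U != Y) on D(U)={4,5,6} D(Y)={2,3,4}: no change
So after all 3 constraints: D(Z) = {3,4,5}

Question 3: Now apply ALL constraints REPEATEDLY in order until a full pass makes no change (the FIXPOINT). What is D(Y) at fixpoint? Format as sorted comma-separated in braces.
Answer: {2,3,4}

Derivation:
pass 0 (initial): D(Y)={2,3,4,5}
pass 1: U {2,4,5,6}->{4,5,6}; Y {2,3,4,5}->{2,3,4}; Z {2,3,4,5}->{3,4,5}
pass 2: no change
Fixpoint after 2 passes: D(Y) = {2,3,4}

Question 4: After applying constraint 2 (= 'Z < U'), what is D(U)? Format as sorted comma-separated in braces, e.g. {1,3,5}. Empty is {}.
Constraint 1 (Y < Z) on D(Y)={2,3,4,5} D(Z)={2,3,4,5}: Y {2,3,4,5}->{2,3,4}; Z {2,3,4,5}->{3,4,5}
Constraint 2 (Z < U) on D(Z)={3,4,5} D(U)={2,4,5,6}: U {2,4,5,6}->{4,5,6}
So after constraint 2: D(U) = {4,5,6}

Answer: {4,5,6}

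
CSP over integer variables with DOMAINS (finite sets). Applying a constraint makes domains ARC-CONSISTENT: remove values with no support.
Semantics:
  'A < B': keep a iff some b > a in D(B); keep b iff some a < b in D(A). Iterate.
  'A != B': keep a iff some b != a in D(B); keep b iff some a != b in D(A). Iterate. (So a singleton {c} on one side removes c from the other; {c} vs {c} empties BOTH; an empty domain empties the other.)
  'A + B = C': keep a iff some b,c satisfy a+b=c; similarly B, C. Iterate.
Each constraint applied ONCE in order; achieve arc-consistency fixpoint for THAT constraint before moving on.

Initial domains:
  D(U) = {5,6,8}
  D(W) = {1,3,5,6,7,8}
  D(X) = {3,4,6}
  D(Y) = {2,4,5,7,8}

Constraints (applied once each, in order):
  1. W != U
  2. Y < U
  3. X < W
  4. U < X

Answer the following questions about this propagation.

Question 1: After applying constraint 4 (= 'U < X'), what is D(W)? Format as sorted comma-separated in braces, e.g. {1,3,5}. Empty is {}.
Answer: {5,6,7,8}

Derivation:
Constraint 1 (W != U) on D(W)={1,3,5,6,7,8} D(U)={5,6,8}: no change
Constraint 2 (Y < U) on D(Y)={2,4,5,7,8} D(U)={5,6,8}: Y {2,4,5,7,8}->{2,4,5,7}
Constraint 3 (X < W) on D(X)={3,4,6} D(W)={1,3,5,6,7,8}: W {1,3,5,6,7,8}->{5,6,7,8}
Constraint 4 (U < X) on D(U)={5,6,8} D(X)={3,4,6}: U {5,6,8}->{5}; X {3,4,6}->{6}
So after constraint 4: D(W) = {5,6,7,8}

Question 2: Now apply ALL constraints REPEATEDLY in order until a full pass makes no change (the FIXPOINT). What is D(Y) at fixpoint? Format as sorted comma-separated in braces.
pass 0 (initial): D(Y)={2,4,5,7,8}
pass 1: U {5,6,8}->{5}; W {1,3,5,6,7,8}->{5,6,7,8}; X {3,4,6}->{6}; Y {2,4,5,7,8}->{2,4,5,7}
pass 2: W {5,6,7,8}->{7,8}; Y {2,4,5,7}->{2,4}
pass 3: no change
Fixpoint after 3 passes: D(Y) = {2,4}

Answer: {2,4}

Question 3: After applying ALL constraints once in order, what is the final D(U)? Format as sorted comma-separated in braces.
Answer: {5}

Derivation:
Constraint 1 (W != U) on D(W)={1,3,5,6,7,8} D(U)={5,6,8}: no change
Constraint 2 (Y < U) on D(Y)={2,4,5,7,8} D(U)={5,6,8}: Y {2,4,5,7,8}->{2,4,5,7}
Constraint 3 (X < W) on D(X)={3,4,6} D(W)={1,3,5,6,7,8}: W {1,3,5,6,7,8}->{5,6,7,8}
Constraint 4 (U < X) on D(U)={5,6,8} D(X)={3,4,6}: U {5,6,8}->{5}; X {3,4,6}->{6}
So after all 4 constraints: D(U) = {5}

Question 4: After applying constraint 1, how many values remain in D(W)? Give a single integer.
Constraint 1 (W != U) on D(W)={1,3,5,6,7,8} D(U)={5,6,8}: no change
So after constraint 1: D(W)={1,3,5,6,7,8}, size = 6

Answer: 6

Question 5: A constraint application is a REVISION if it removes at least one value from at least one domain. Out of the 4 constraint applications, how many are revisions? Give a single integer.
Constraint 1 (W != U) on D(W)={1,3,5,6,7,8} D(U)={5,6,8}: no change => not a revision
Constraint 2 (Y < U) on D(Y)={2,4,5,7,8} D(U)={5,6,8}: Y {2,4,5,7,8}->{2,4,5,7} => REVISION
Constraint 3 (X < W) on D(X)={3,4,6} D(W)={1,3,5,6,7,8}: W {1,3,5,6,7,8}->{5,6,7,8} => REVISION
Constraint 4 (U < X) on D(U)={5,6,8} D(X)={3,4,6}: U {5,6,8}->{5}; X {3,4,6}->{6} => REVISION
Total revisions = 3

Answer: 3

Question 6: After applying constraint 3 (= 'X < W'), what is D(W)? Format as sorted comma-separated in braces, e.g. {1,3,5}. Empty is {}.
Answer: {5,6,7,8}

Derivation:
Constraint 1 (W != U) on D(W)={1,3,5,6,7,8} D(U)={5,6,8}: no change
Constraint 2 (Y < U) on D(Y)={2,4,5,7,8} D(U)={5,6,8}: Y {2,4,5,7,8}->{2,4,5,7}
Constraint 3 (X < W) on D(X)={3,4,6} D(W)={1,3,5,6,7,8}: W {1,3,5,6,7,8}->{5,6,7,8}
So after constraint 3: D(W) = {5,6,7,8}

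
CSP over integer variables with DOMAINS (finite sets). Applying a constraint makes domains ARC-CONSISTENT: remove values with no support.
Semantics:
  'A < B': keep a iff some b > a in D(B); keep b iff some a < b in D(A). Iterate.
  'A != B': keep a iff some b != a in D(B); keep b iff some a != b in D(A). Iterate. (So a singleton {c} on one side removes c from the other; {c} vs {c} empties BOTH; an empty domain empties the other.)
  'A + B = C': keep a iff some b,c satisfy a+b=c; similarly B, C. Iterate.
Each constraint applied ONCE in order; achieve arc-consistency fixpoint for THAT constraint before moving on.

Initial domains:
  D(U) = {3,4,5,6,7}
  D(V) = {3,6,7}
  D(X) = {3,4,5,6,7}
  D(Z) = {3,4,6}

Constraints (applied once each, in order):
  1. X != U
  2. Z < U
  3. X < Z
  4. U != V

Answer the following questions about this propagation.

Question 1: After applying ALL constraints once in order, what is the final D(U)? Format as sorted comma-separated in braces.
Answer: {4,5,6,7}

Derivation:
Constraint 1 (X != U) on D(X)={3,4,5,6,7} D(U)={3,4,5,6,7}: no change
Constraint 2 (Z < U) on D(Z)={3,4,6} D(U)={3,4,5,6,7}: U {3,4,5,6,7}->{4,5,6,7}
Constraint 3 (X < Z) on D(X)={3,4,5,6,7} D(Z)={3,4,6}: X {3,4,5,6,7}->{3,4,5}; Z {3,4,6}->{4,6}
Constraint 4 (U != V) on D(U)={4,5,6,7} D(V)={3,6,7}: no change
So after all 4 constraints: D(U) = {4,5,6,7}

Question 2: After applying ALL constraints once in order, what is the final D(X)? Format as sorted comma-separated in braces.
Constraint 1 (X != U) on D(X)={3,4,5,6,7} D(U)={3,4,5,6,7}: no change
Constraint 2 (Z < U) on D(Z)={3,4,6} D(U)={3,4,5,6,7}: U {3,4,5,6,7}->{4,5,6,7}
Constraint 3 (X < Z) on D(X)={3,4,5,6,7} D(Z)={3,4,6}: X {3,4,5,6,7}->{3,4,5}; Z {3,4,6}->{4,6}
Constraint 4 (U != V) on D(U)={4,5,6,7} D(V)={3,6,7}: no change
So after all 4 constraints: D(X) = {3,4,5}

Answer: {3,4,5}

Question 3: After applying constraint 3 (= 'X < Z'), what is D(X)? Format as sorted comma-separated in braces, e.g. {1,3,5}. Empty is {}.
Constraint 1 (X != U) on D(X)={3,4,5,6,7} D(U)={3,4,5,6,7}: no change
Constraint 2 (Z < U) on D(Z)={3,4,6} D(U)={3,4,5,6,7}: U {3,4,5,6,7}->{4,5,6,7}
Constraint 3 (X < Z) on D(X)={3,4,5,6,7} D(Z)={3,4,6}: X {3,4,5,6,7}->{3,4,5}; Z {3,4,6}->{4,6}
So after constraint 3: D(X) = {3,4,5}

Answer: {3,4,5}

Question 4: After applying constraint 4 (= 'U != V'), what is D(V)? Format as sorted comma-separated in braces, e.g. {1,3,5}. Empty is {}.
Answer: {3,6,7}

Derivation:
Constraint 1 (X != U) on D(X)={3,4,5,6,7} D(U)={3,4,5,6,7}: no change
Constraint 2 (Z < U) on D(Z)={3,4,6} D(U)={3,4,5,6,7}: U {3,4,5,6,7}->{4,5,6,7}
Constraint 3 (X < Z) on D(X)={3,4,5,6,7} D(Z)={3,4,6}: X {3,4,5,6,7}->{3,4,5}; Z {3,4,6}->{4,6}
Constraint 4 (U != V) on D(U)={4,5,6,7} D(V)={3,6,7}: no change
So after constraint 4: D(V) = {3,6,7}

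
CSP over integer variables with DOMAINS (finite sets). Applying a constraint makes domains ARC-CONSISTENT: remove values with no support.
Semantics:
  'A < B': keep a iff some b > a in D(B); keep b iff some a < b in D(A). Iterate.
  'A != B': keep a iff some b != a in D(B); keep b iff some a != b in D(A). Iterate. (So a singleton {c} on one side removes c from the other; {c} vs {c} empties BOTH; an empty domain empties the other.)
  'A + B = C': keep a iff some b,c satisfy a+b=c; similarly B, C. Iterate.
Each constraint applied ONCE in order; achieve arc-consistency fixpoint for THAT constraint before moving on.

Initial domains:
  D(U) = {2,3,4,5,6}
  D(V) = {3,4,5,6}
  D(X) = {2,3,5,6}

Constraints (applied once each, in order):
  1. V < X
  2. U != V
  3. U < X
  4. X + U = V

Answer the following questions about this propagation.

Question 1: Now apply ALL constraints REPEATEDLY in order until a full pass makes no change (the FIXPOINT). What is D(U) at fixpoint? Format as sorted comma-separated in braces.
pass 0 (initial): D(U)={2,3,4,5,6}
pass 1: U {2,3,4,5,6}->{}; V {3,4,5,6}->{}; X {2,3,5,6}->{}
pass 2: no change
Fixpoint after 2 passes: D(U) = {}

Answer: {}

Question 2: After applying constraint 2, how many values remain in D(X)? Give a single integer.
Constraint 1 (V < X) on D(V)={3,4,5,6} D(X)={2,3,5,6}: V {3,4,5,6}->{3,4,5}; X {2,3,5,6}->{5,6}
Constraint 2 (U != V) on D(U)={2,3,4,5,6} D(V)={3,4,5}: no change
So after constraint 2: D(X)={5,6}, size = 2

Answer: 2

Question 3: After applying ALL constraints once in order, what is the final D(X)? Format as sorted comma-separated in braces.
Constraint 1 (V < X) on D(V)={3,4,5,6} D(X)={2,3,5,6}: V {3,4,5,6}->{3,4,5}; X {2,3,5,6}->{5,6}
Constraint 2 (U != V) on D(U)={2,3,4,5,6} D(V)={3,4,5}: no change
Constraint 3 (U < X) on D(U)={2,3,4,5,6} D(X)={5,6}: U {2,3,4,5,6}->{2,3,4,5}
Constraint 4 (X + U = V) on D(X)={5,6} D(U)={2,3,4,5} D(V)={3,4,5}: X {5,6}->{}; U {2,3,4,5}->{}; V {3,4,5}->{}
So after all 4 constraints: D(X) = {}

Answer: {}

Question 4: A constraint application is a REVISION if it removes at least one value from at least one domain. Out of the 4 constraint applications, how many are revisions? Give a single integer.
Constraint 1 (V < X) on D(V)={3,4,5,6} D(X)={2,3,5,6}: V {3,4,5,6}->{3,4,5}; X {2,3,5,6}->{5,6} => REVISION
Constraint 2 (U != V) on D(U)={2,3,4,5,6} D(V)={3,4,5}: no change => not a revision
Constraint 3 (U < X) on D(U)={2,3,4,5,6} D(X)={5,6}: U {2,3,4,5,6}->{2,3,4,5} => REVISION
Constraint 4 (X + U = V) on D(X)={5,6} D(U)={2,3,4,5} D(V)={3,4,5}: X {5,6}->{}; U {2,3,4,5}->{}; V {3,4,5}->{} => REVISION
Total revisions = 3

Answer: 3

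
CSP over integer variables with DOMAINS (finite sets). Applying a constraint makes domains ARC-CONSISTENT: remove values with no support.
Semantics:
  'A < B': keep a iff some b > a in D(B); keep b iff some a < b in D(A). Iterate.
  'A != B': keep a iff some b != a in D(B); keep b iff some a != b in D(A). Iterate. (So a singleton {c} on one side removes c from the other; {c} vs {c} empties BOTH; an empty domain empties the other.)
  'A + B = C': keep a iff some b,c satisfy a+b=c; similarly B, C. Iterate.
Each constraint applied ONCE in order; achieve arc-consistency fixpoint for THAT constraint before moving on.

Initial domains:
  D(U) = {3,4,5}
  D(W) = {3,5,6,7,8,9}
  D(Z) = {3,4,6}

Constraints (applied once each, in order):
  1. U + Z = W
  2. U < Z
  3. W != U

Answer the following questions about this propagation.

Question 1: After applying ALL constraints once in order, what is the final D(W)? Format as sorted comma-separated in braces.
Constraint 1 (U + Z = W) on D(U)={3,4,5} D(Z)={3,4,6} D(W)={3,5,6,7,8,9}: W {3,5,6,7,8,9}->{6,7,8,9}
Constraint 2 (U < Z) on D(U)={3,4,5} D(Z)={3,4,6}: Z {3,4,6}->{4,6}
Constraint 3 (W != U) on D(W)={6,7,8,9} D(U)={3,4,5}: no change
So after all 3 constraints: D(W) = {6,7,8,9}

Answer: {6,7,8,9}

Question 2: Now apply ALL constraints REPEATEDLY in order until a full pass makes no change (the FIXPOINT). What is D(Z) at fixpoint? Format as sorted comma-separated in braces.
Answer: {4,6}

Derivation:
pass 0 (initial): D(Z)={3,4,6}
pass 1: W {3,5,6,7,8,9}->{6,7,8,9}; Z {3,4,6}->{4,6}
pass 2: W {6,7,8,9}->{7,8,9}
pass 3: no change
Fixpoint after 3 passes: D(Z) = {4,6}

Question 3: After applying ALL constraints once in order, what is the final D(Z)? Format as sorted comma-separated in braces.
Constraint 1 (U + Z = W) on D(U)={3,4,5} D(Z)={3,4,6} D(W)={3,5,6,7,8,9}: W {3,5,6,7,8,9}->{6,7,8,9}
Constraint 2 (U < Z) on D(U)={3,4,5} D(Z)={3,4,6}: Z {3,4,6}->{4,6}
Constraint 3 (W != U) on D(W)={6,7,8,9} D(U)={3,4,5}: no change
So after all 3 constraints: D(Z) = {4,6}

Answer: {4,6}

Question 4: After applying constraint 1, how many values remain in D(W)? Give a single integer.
Answer: 4

Derivation:
Constraint 1 (U + Z = W) on D(U)={3,4,5} D(Z)={3,4,6} D(W)={3,5,6,7,8,9}: W {3,5,6,7,8,9}->{6,7,8,9}
So after constraint 1: D(W)={6,7,8,9}, size = 4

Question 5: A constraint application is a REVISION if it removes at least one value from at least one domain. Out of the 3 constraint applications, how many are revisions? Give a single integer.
Constraint 1 (U + Z = W) on D(U)={3,4,5} D(Z)={3,4,6} D(W)={3,5,6,7,8,9}: W {3,5,6,7,8,9}->{6,7,8,9} => REVISION
Constraint 2 (U < Z) on D(U)={3,4,5} D(Z)={3,4,6}: Z {3,4,6}->{4,6} => REVISION
Constraint 3 (W != U) on D(W)={6,7,8,9} D(U)={3,4,5}: no change => not a revision
Total revisions = 2

Answer: 2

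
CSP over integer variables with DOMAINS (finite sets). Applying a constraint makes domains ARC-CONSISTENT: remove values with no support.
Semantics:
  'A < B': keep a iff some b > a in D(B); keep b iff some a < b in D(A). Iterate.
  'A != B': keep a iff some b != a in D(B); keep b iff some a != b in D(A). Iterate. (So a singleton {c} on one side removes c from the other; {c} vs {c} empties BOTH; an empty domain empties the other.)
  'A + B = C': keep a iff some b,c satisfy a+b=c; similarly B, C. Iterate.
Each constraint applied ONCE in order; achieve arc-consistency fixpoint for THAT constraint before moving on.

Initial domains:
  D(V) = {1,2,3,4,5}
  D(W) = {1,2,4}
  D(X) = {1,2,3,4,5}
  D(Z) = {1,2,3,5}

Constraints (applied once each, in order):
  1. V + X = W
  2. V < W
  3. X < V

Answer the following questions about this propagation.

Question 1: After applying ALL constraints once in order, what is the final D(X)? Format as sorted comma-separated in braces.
Constraint 1 (V + X = W) on D(V)={1,2,3,4,5} D(X)={1,2,3,4,5} D(W)={1,2,4}: V {1,2,3,4,5}->{1,2,3}; X {1,2,3,4,5}->{1,2,3}; W {1,2,4}->{2,4}
Constraint 2 (V < W) on D(V)={1,2,3} D(W)={2,4}: no change
Constraint 3 (X < V) on D(X)={1,2,3} D(V)={1,2,3}: X {1,2,3}->{1,2}; V {1,2,3}->{2,3}
So after all 3 constraints: D(X) = {1,2}

Answer: {1,2}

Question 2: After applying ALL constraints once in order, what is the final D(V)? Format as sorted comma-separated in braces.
Constraint 1 (V + X = W) on D(V)={1,2,3,4,5} D(X)={1,2,3,4,5} D(W)={1,2,4}: V {1,2,3,4,5}->{1,2,3}; X {1,2,3,4,5}->{1,2,3}; W {1,2,4}->{2,4}
Constraint 2 (V < W) on D(V)={1,2,3} D(W)={2,4}: no change
Constraint 3 (X < V) on D(X)={1,2,3} D(V)={1,2,3}: X {1,2,3}->{1,2}; V {1,2,3}->{2,3}
So after all 3 constraints: D(V) = {2,3}

Answer: {2,3}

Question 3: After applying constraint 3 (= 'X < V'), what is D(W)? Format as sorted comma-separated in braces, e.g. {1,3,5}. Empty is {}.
Answer: {2,4}

Derivation:
Constraint 1 (V + X = W) on D(V)={1,2,3,4,5} D(X)={1,2,3,4,5} D(W)={1,2,4}: V {1,2,3,4,5}->{1,2,3}; X {1,2,3,4,5}->{1,2,3}; W {1,2,4}->{2,4}
Constraint 2 (V < W) on D(V)={1,2,3} D(W)={2,4}: no change
Constraint 3 (X < V) on D(X)={1,2,3} D(V)={1,2,3}: X {1,2,3}->{1,2}; V {1,2,3}->{2,3}
So after constraint 3: D(W) = {2,4}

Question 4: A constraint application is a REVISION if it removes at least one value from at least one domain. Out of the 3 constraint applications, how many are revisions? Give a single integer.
Constraint 1 (V + X = W) on D(V)={1,2,3,4,5} D(X)={1,2,3,4,5} D(W)={1,2,4}: V {1,2,3,4,5}->{1,2,3}; X {1,2,3,4,5}->{1,2,3}; W {1,2,4}->{2,4} => REVISION
Constraint 2 (V < W) on D(V)={1,2,3} D(W)={2,4}: no change => not a revision
Constraint 3 (X < V) on D(X)={1,2,3} D(V)={1,2,3}: X {1,2,3}->{1,2}; V {1,2,3}->{2,3} => REVISION
Total revisions = 2

Answer: 2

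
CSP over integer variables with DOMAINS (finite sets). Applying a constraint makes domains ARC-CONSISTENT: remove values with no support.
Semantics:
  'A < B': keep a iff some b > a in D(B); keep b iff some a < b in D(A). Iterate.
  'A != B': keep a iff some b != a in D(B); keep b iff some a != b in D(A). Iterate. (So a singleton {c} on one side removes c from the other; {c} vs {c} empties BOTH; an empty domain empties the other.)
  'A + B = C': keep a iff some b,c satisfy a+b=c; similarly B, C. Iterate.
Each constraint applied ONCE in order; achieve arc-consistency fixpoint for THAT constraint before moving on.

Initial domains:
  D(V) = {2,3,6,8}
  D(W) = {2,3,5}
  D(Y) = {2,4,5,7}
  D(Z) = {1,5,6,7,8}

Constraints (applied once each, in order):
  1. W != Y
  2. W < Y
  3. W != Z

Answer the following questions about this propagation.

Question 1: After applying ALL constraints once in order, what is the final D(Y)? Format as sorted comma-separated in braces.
Answer: {4,5,7}

Derivation:
Constraint 1 (W != Y) on D(W)={2,3,5} D(Y)={2,4,5,7}: no change
Constraint 2 (W < Y) on D(W)={2,3,5} D(Y)={2,4,5,7}: Y {2,4,5,7}->{4,5,7}
Constraint 3 (W != Z) on D(W)={2,3,5} D(Z)={1,5,6,7,8}: no change
So after all 3 constraints: D(Y) = {4,5,7}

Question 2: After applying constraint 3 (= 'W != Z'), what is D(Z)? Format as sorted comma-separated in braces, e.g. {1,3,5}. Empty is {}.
Constraint 1 (W != Y) on D(W)={2,3,5} D(Y)={2,4,5,7}: no change
Constraint 2 (W < Y) on D(W)={2,3,5} D(Y)={2,4,5,7}: Y {2,4,5,7}->{4,5,7}
Constraint 3 (W != Z) on D(W)={2,3,5} D(Z)={1,5,6,7,8}: no change
So after constraint 3: D(Z) = {1,5,6,7,8}

Answer: {1,5,6,7,8}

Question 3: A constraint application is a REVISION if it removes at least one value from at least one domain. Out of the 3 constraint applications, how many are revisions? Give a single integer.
Answer: 1

Derivation:
Constraint 1 (W != Y) on D(W)={2,3,5} D(Y)={2,4,5,7}: no change => not a revision
Constraint 2 (W < Y) on D(W)={2,3,5} D(Y)={2,4,5,7}: Y {2,4,5,7}->{4,5,7} => REVISION
Constraint 3 (W != Z) on D(W)={2,3,5} D(Z)={1,5,6,7,8}: no change => not a revision
Total revisions = 1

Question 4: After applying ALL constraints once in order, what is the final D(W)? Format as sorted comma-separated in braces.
Constraint 1 (W != Y) on D(W)={2,3,5} D(Y)={2,4,5,7}: no change
Constraint 2 (W < Y) on D(W)={2,3,5} D(Y)={2,4,5,7}: Y {2,4,5,7}->{4,5,7}
Constraint 3 (W != Z) on D(W)={2,3,5} D(Z)={1,5,6,7,8}: no change
So after all 3 constraints: D(W) = {2,3,5}

Answer: {2,3,5}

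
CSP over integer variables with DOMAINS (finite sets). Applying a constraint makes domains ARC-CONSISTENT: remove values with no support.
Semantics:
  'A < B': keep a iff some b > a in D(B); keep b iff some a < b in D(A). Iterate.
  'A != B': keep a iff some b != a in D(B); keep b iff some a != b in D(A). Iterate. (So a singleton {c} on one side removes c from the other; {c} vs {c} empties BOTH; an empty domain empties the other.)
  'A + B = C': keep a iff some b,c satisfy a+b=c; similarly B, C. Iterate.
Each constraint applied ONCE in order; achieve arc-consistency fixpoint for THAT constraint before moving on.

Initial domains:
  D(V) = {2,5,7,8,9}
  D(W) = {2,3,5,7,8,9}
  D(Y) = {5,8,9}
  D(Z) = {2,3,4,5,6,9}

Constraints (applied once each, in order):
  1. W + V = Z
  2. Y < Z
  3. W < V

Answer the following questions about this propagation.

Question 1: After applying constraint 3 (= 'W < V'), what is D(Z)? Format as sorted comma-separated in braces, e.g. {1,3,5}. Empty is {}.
Constraint 1 (W + V = Z) on D(W)={2,3,5,7,8,9} D(V)={2,5,7,8,9} D(Z)={2,3,4,5,6,9}: W {2,3,5,7,8,9}->{2,3,7}; V {2,5,7,8,9}->{2,7}; Z {2,3,4,5,6,9}->{4,5,9}
Constraint 2 (Y < Z) on D(Y)={5,8,9} D(Z)={4,5,9}: Y {5,8,9}->{5,8}; Z {4,5,9}->{9}
Constraint 3 (W < V) on D(W)={2,3,7} D(V)={2,7}: W {2,3,7}->{2,3}; V {2,7}->{7}
So after constraint 3: D(Z) = {9}

Answer: {9}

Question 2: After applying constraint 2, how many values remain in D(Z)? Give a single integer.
Answer: 1

Derivation:
Constraint 1 (W + V = Z) on D(W)={2,3,5,7,8,9} D(V)={2,5,7,8,9} D(Z)={2,3,4,5,6,9}: W {2,3,5,7,8,9}->{2,3,7}; V {2,5,7,8,9}->{2,7}; Z {2,3,4,5,6,9}->{4,5,9}
Constraint 2 (Y < Z) on D(Y)={5,8,9} D(Z)={4,5,9}: Y {5,8,9}->{5,8}; Z {4,5,9}->{9}
So after constraint 2: D(Z)={9}, size = 1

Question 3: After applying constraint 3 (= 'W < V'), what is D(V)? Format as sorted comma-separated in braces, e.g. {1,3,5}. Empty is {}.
Constraint 1 (W + V = Z) on D(W)={2,3,5,7,8,9} D(V)={2,5,7,8,9} D(Z)={2,3,4,5,6,9}: W {2,3,5,7,8,9}->{2,3,7}; V {2,5,7,8,9}->{2,7}; Z {2,3,4,5,6,9}->{4,5,9}
Constraint 2 (Y < Z) on D(Y)={5,8,9} D(Z)={4,5,9}: Y {5,8,9}->{5,8}; Z {4,5,9}->{9}
Constraint 3 (W < V) on D(W)={2,3,7} D(V)={2,7}: W {2,3,7}->{2,3}; V {2,7}->{7}
So after constraint 3: D(V) = {7}

Answer: {7}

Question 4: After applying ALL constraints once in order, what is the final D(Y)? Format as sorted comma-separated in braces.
Answer: {5,8}

Derivation:
Constraint 1 (W + V = Z) on D(W)={2,3,5,7,8,9} D(V)={2,5,7,8,9} D(Z)={2,3,4,5,6,9}: W {2,3,5,7,8,9}->{2,3,7}; V {2,5,7,8,9}->{2,7}; Z {2,3,4,5,6,9}->{4,5,9}
Constraint 2 (Y < Z) on D(Y)={5,8,9} D(Z)={4,5,9}: Y {5,8,9}->{5,8}; Z {4,5,9}->{9}
Constraint 3 (W < V) on D(W)={2,3,7} D(V)={2,7}: W {2,3,7}->{2,3}; V {2,7}->{7}
So after all 3 constraints: D(Y) = {5,8}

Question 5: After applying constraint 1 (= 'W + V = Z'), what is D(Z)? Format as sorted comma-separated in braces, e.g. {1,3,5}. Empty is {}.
Answer: {4,5,9}

Derivation:
Constraint 1 (W + V = Z) on D(W)={2,3,5,7,8,9} D(V)={2,5,7,8,9} D(Z)={2,3,4,5,6,9}: W {2,3,5,7,8,9}->{2,3,7}; V {2,5,7,8,9}->{2,7}; Z {2,3,4,5,6,9}->{4,5,9}
So after constraint 1: D(Z) = {4,5,9}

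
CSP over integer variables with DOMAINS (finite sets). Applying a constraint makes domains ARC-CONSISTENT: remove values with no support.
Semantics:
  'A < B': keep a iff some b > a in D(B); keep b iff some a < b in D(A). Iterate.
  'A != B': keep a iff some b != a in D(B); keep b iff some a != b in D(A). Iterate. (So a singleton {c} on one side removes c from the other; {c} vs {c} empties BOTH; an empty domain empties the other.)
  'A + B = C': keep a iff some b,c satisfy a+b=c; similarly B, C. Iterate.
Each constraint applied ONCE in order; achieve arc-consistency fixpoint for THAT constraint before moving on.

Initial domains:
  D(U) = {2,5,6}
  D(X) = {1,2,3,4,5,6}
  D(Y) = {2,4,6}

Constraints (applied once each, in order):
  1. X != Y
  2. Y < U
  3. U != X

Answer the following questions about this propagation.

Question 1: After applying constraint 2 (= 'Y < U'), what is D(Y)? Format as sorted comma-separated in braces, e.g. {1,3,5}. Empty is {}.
Constraint 1 (X != Y) on D(X)={1,2,3,4,5,6} D(Y)={2,4,6}: no change
Constraint 2 (Y < U) on D(Y)={2,4,6} D(U)={2,5,6}: Y {2,4,6}->{2,4}; U {2,5,6}->{5,6}
So after constraint 2: D(Y) = {2,4}

Answer: {2,4}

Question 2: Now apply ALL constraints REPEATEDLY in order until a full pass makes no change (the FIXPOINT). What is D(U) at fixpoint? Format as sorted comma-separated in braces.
Answer: {5,6}

Derivation:
pass 0 (initial): D(U)={2,5,6}
pass 1: U {2,5,6}->{5,6}; Y {2,4,6}->{2,4}
pass 2: no change
Fixpoint after 2 passes: D(U) = {5,6}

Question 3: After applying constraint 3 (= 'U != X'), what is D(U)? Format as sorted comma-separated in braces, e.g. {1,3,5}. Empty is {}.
Answer: {5,6}

Derivation:
Constraint 1 (X != Y) on D(X)={1,2,3,4,5,6} D(Y)={2,4,6}: no change
Constraint 2 (Y < U) on D(Y)={2,4,6} D(U)={2,5,6}: Y {2,4,6}->{2,4}; U {2,5,6}->{5,6}
Constraint 3 (U != X) on D(U)={5,6} D(X)={1,2,3,4,5,6}: no change
So after constraint 3: D(U) = {5,6}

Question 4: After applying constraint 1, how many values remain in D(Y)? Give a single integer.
Answer: 3

Derivation:
Constraint 1 (X != Y) on D(X)={1,2,3,4,5,6} D(Y)={2,4,6}: no change
So after constraint 1: D(Y)={2,4,6}, size = 3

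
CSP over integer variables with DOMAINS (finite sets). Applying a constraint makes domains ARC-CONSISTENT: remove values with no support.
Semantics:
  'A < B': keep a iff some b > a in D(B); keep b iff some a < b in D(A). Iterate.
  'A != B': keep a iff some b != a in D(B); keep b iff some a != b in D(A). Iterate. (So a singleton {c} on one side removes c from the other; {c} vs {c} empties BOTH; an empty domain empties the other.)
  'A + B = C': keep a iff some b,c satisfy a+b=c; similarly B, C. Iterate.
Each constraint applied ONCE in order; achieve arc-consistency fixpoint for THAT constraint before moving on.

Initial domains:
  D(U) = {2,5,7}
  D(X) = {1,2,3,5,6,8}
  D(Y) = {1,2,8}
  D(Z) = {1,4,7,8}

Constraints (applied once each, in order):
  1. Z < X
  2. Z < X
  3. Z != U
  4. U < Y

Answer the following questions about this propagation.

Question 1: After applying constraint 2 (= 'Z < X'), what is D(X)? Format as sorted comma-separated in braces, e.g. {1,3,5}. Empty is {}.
Answer: {2,3,5,6,8}

Derivation:
Constraint 1 (Z < X) on D(Z)={1,4,7,8} D(X)={1,2,3,5,6,8}: Z {1,4,7,8}->{1,4,7}; X {1,2,3,5,6,8}->{2,3,5,6,8}
Constraint 2 (Z < X) on D(Z)={1,4,7} D(X)={2,3,5,6,8}: no change
So after constraint 2: D(X) = {2,3,5,6,8}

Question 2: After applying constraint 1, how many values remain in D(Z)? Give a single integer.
Answer: 3

Derivation:
Constraint 1 (Z < X) on D(Z)={1,4,7,8} D(X)={1,2,3,5,6,8}: Z {1,4,7,8}->{1,4,7}; X {1,2,3,5,6,8}->{2,3,5,6,8}
So after constraint 1: D(Z)={1,4,7}, size = 3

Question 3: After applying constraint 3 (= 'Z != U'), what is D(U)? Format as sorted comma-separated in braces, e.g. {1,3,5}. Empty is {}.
Constraint 1 (Z < X) on D(Z)={1,4,7,8} D(X)={1,2,3,5,6,8}: Z {1,4,7,8}->{1,4,7}; X {1,2,3,5,6,8}->{2,3,5,6,8}
Constraint 2 (Z < X) on D(Z)={1,4,7} D(X)={2,3,5,6,8}: no change
Constraint 3 (Z != U) on D(Z)={1,4,7} D(U)={2,5,7}: no change
So after constraint 3: D(U) = {2,5,7}

Answer: {2,5,7}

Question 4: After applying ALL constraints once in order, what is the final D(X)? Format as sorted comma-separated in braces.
Answer: {2,3,5,6,8}

Derivation:
Constraint 1 (Z < X) on D(Z)={1,4,7,8} D(X)={1,2,3,5,6,8}: Z {1,4,7,8}->{1,4,7}; X {1,2,3,5,6,8}->{2,3,5,6,8}
Constraint 2 (Z < X) on D(Z)={1,4,7} D(X)={2,3,5,6,8}: no change
Constraint 3 (Z != U) on D(Z)={1,4,7} D(U)={2,5,7}: no change
Constraint 4 (U < Y) on D(U)={2,5,7} D(Y)={1,2,8}: Y {1,2,8}->{8}
So after all 4 constraints: D(X) = {2,3,5,6,8}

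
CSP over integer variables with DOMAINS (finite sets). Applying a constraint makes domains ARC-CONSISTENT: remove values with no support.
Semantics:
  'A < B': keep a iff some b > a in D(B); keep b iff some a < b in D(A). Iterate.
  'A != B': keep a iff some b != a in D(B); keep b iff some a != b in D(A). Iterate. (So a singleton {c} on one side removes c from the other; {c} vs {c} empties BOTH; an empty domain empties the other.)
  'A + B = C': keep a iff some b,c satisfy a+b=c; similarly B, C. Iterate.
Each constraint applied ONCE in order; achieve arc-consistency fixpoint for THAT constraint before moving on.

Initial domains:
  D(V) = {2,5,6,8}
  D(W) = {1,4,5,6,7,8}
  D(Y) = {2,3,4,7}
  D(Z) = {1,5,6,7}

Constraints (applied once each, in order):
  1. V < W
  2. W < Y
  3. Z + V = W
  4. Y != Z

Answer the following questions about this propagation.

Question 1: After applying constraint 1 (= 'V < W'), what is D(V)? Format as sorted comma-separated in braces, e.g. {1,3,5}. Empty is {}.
Answer: {2,5,6}

Derivation:
Constraint 1 (V < W) on D(V)={2,5,6,8} D(W)={1,4,5,6,7,8}: V {2,5,6,8}->{2,5,6}; W {1,4,5,6,7,8}->{4,5,6,7,8}
So after constraint 1: D(V) = {2,5,6}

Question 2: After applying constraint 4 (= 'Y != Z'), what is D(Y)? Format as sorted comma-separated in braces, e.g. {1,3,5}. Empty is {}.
Constraint 1 (V < W) on D(V)={2,5,6,8} D(W)={1,4,5,6,7,8}: V {2,5,6,8}->{2,5,6}; W {1,4,5,6,7,8}->{4,5,6,7,8}
Constraint 2 (W < Y) on D(W)={4,5,6,7,8} D(Y)={2,3,4,7}: W {4,5,6,7,8}->{4,5,6}; Y {2,3,4,7}->{7}
Constraint 3 (Z + V = W) on D(Z)={1,5,6,7} D(V)={2,5,6} D(W)={4,5,6}: Z {1,5,6,7}->{1}; V {2,5,6}->{5}; W {4,5,6}->{6}
Constraint 4 (Y != Z) on D(Y)={7} D(Z)={1}: no change
So after constraint 4: D(Y) = {7}

Answer: {7}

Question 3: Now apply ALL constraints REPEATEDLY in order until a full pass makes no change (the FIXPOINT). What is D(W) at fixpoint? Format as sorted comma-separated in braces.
pass 0 (initial): D(W)={1,4,5,6,7,8}
pass 1: V {2,5,6,8}->{5}; W {1,4,5,6,7,8}->{6}; Y {2,3,4,7}->{7}; Z {1,5,6,7}->{1}
pass 2: no change
Fixpoint after 2 passes: D(W) = {6}

Answer: {6}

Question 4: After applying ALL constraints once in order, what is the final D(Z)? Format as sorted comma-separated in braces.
Answer: {1}

Derivation:
Constraint 1 (V < W) on D(V)={2,5,6,8} D(W)={1,4,5,6,7,8}: V {2,5,6,8}->{2,5,6}; W {1,4,5,6,7,8}->{4,5,6,7,8}
Constraint 2 (W < Y) on D(W)={4,5,6,7,8} D(Y)={2,3,4,7}: W {4,5,6,7,8}->{4,5,6}; Y {2,3,4,7}->{7}
Constraint 3 (Z + V = W) on D(Z)={1,5,6,7} D(V)={2,5,6} D(W)={4,5,6}: Z {1,5,6,7}->{1}; V {2,5,6}->{5}; W {4,5,6}->{6}
Constraint 4 (Y != Z) on D(Y)={7} D(Z)={1}: no change
So after all 4 constraints: D(Z) = {1}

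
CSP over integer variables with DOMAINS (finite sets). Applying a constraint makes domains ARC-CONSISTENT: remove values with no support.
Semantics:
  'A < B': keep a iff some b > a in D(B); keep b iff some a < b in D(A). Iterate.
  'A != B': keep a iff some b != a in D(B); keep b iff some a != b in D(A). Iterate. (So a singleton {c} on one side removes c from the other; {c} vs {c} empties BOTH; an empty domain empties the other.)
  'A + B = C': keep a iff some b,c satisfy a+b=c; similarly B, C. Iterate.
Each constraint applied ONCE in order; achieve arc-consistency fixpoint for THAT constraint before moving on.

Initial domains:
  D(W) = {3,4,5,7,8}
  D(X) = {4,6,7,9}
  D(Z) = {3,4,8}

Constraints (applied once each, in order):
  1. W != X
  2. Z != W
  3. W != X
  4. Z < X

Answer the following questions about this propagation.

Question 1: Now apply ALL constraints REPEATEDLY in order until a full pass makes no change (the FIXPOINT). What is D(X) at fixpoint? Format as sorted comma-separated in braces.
pass 0 (initial): D(X)={4,6,7,9}
pass 1: no change
Fixpoint after 1 passes: D(X) = {4,6,7,9}

Answer: {4,6,7,9}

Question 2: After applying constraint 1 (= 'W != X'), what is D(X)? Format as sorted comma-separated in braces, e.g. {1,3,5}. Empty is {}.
Constraint 1 (W != X) on D(W)={3,4,5,7,8} D(X)={4,6,7,9}: no change
So after constraint 1: D(X) = {4,6,7,9}

Answer: {4,6,7,9}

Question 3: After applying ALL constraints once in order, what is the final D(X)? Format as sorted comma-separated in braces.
Constraint 1 (W != X) on D(W)={3,4,5,7,8} D(X)={4,6,7,9}: no change
Constraint 2 (Z != W) on D(Z)={3,4,8} D(W)={3,4,5,7,8}: no change
Constraint 3 (W != X) on D(W)={3,4,5,7,8} D(X)={4,6,7,9}: no change
Constraint 4 (Z < X) on D(Z)={3,4,8} D(X)={4,6,7,9}: no change
So after all 4 constraints: D(X) = {4,6,7,9}

Answer: {4,6,7,9}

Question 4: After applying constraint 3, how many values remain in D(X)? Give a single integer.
Constraint 1 (W != X) on D(W)={3,4,5,7,8} D(X)={4,6,7,9}: no change
Constraint 2 (Z != W) on D(Z)={3,4,8} D(W)={3,4,5,7,8}: no change
Constraint 3 (W != X) on D(W)={3,4,5,7,8} D(X)={4,6,7,9}: no change
So after constraint 3: D(X)={4,6,7,9}, size = 4

Answer: 4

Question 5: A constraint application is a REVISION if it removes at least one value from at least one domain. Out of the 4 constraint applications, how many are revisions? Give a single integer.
Answer: 0

Derivation:
Constraint 1 (W != X) on D(W)={3,4,5,7,8} D(X)={4,6,7,9}: no change => not a revision
Constraint 2 (Z != W) on D(Z)={3,4,8} D(W)={3,4,5,7,8}: no change => not a revision
Constraint 3 (W != X) on D(W)={3,4,5,7,8} D(X)={4,6,7,9}: no change => not a revision
Constraint 4 (Z < X) on D(Z)={3,4,8} D(X)={4,6,7,9}: no change => not a revision
Total revisions = 0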